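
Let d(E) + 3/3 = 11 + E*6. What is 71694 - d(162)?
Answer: 70712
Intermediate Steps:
d(E) = 10 + 6*E (d(E) = -1 + (11 + E*6) = -1 + (11 + 6*E) = 10 + 6*E)
71694 - d(162) = 71694 - (10 + 6*162) = 71694 - (10 + 972) = 71694 - 1*982 = 71694 - 982 = 70712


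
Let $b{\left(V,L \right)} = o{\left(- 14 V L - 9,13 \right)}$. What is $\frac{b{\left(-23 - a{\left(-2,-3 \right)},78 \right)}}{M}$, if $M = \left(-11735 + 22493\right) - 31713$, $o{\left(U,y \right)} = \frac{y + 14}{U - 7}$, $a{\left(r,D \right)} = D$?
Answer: $- \frac{9}{152440640} \approx -5.9039 \cdot 10^{-8}$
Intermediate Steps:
$o{\left(U,y \right)} = \frac{14 + y}{-7 + U}$
$b{\left(V,L \right)} = \frac{27}{-16 - 14 L V}$ ($b{\left(V,L \right)} = \frac{14 + 13}{-7 + \left(- 14 V L - 9\right)} = \frac{1}{-7 - \left(9 + 14 L V\right)} 27 = \frac{1}{-16 - 14 L V} 27 = \frac{27}{-16 - 14 L V}$)
$M = -20955$ ($M = 10758 - 31713 = -20955$)
$\frac{b{\left(-23 - a{\left(-2,-3 \right)},78 \right)}}{M} = \frac{\left(-27\right) \frac{1}{16 + 14 \cdot 78 \left(-23 - -3\right)}}{-20955} = - \frac{27}{16 + 14 \cdot 78 \left(-23 + 3\right)} \left(- \frac{1}{20955}\right) = - \frac{27}{16 + 14 \cdot 78 \left(-20\right)} \left(- \frac{1}{20955}\right) = - \frac{27}{16 - 21840} \left(- \frac{1}{20955}\right) = - \frac{27}{-21824} \left(- \frac{1}{20955}\right) = \left(-27\right) \left(- \frac{1}{21824}\right) \left(- \frac{1}{20955}\right) = \frac{27}{21824} \left(- \frac{1}{20955}\right) = - \frac{9}{152440640}$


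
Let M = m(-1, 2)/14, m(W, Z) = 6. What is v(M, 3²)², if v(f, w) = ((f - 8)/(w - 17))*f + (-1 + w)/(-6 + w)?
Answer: 13053769/1382976 ≈ 9.4389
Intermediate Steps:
M = 3/7 (M = 6/14 = 6*(1/14) = 3/7 ≈ 0.42857)
v(f, w) = (-1 + w)/(-6 + w) + f*(-8 + f)/(-17 + w) (v(f, w) = ((-8 + f)/(-17 + w))*f + (-1 + w)/(-6 + w) = f*(-8 + f)/(-17 + w) + (-1 + w)/(-6 + w) = (-1 + w)/(-6 + w) + f*(-8 + f)/(-17 + w))
v(M, 3²)² = ((17 + (3²)² - 18*3² - 6*(3/7)² + 48*(3/7) + 3²*(3/7)² - 8*3/7*3²)/(102 + (3²)² - 23*3²))² = ((17 + 9² - 18*9 - 6*9/49 + 144/7 + 9*(9/49) - 8*3/7*9)/(102 + 9² - 23*9))² = ((17 + 81 - 162 - 54/49 + 144/7 + 81/49 - 216/7)/(102 + 81 - 207))² = (-3613/49/(-24))² = (-1/24*(-3613/49))² = (3613/1176)² = 13053769/1382976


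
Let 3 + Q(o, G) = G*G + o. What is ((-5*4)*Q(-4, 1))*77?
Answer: 9240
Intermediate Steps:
Q(o, G) = -3 + o + G² (Q(o, G) = -3 + (G*G + o) = -3 + (G² + o) = -3 + (o + G²) = -3 + o + G²)
((-5*4)*Q(-4, 1))*77 = ((-5*4)*(-3 - 4 + 1²))*77 = -20*(-3 - 4 + 1)*77 = -20*(-6)*77 = 120*77 = 9240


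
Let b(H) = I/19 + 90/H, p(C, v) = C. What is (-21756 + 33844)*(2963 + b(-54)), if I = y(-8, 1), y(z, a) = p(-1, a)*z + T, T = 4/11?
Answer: 22447802816/627 ≈ 3.5802e+7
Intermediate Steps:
T = 4/11 (T = 4*(1/11) = 4/11 ≈ 0.36364)
y(z, a) = 4/11 - z (y(z, a) = -z + 4/11 = 4/11 - z)
I = 92/11 (I = 4/11 - 1*(-8) = 4/11 + 8 = 92/11 ≈ 8.3636)
b(H) = 92/209 + 90/H (b(H) = (92/11)/19 + 90/H = (92/11)*(1/19) + 90/H = 92/209 + 90/H)
(-21756 + 33844)*(2963 + b(-54)) = (-21756 + 33844)*(2963 + (92/209 + 90/(-54))) = 12088*(2963 + (92/209 + 90*(-1/54))) = 12088*(2963 + (92/209 - 5/3)) = 12088*(2963 - 769/627) = 12088*(1857032/627) = 22447802816/627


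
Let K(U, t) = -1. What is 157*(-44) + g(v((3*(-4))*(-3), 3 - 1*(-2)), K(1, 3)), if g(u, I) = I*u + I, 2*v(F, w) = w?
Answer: -13823/2 ≈ -6911.5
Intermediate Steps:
v(F, w) = w/2
g(u, I) = I + I*u
157*(-44) + g(v((3*(-4))*(-3), 3 - 1*(-2)), K(1, 3)) = 157*(-44) - (1 + (3 - 1*(-2))/2) = -6908 - (1 + (3 + 2)/2) = -6908 - (1 + (½)*5) = -6908 - (1 + 5/2) = -6908 - 1*7/2 = -6908 - 7/2 = -13823/2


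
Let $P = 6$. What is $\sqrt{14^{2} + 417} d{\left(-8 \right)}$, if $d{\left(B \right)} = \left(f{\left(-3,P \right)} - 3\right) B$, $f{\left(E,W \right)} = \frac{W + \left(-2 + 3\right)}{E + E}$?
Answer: $\frac{100 \sqrt{613}}{3} \approx 825.29$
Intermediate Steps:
$f{\left(E,W \right)} = \frac{1 + W}{2 E}$ ($f{\left(E,W \right)} = \frac{W + 1}{2 E} = \left(1 + W\right) \frac{1}{2 E} = \frac{1 + W}{2 E}$)
$d{\left(B \right)} = - \frac{25 B}{6}$ ($d{\left(B \right)} = \left(\frac{1 + 6}{2 \left(-3\right)} - 3\right) B = \left(\frac{1}{2} \left(- \frac{1}{3}\right) 7 - 3\right) B = \left(- \frac{7}{6} - 3\right) B = - \frac{25 B}{6}$)
$\sqrt{14^{2} + 417} d{\left(-8 \right)} = \sqrt{14^{2} + 417} \left(\left(- \frac{25}{6}\right) \left(-8\right)\right) = \sqrt{196 + 417} \cdot \frac{100}{3} = \sqrt{613} \cdot \frac{100}{3} = \frac{100 \sqrt{613}}{3}$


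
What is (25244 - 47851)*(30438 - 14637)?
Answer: -357213207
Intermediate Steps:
(25244 - 47851)*(30438 - 14637) = -22607*15801 = -357213207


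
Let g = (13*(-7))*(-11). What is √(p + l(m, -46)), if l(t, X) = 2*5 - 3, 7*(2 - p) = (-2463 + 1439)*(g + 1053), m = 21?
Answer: √14723513/7 ≈ 548.16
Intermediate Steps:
g = 1001 (g = -91*(-11) = 1001)
p = 2103310/7 (p = 2 - (-2463 + 1439)*(1001 + 1053)/7 = 2 - (-1024)*2054/7 = 2 - ⅐*(-2103296) = 2 + 2103296/7 = 2103310/7 ≈ 3.0047e+5)
l(t, X) = 7 (l(t, X) = 10 - 3 = 7)
√(p + l(m, -46)) = √(2103310/7 + 7) = √(2103359/7) = √14723513/7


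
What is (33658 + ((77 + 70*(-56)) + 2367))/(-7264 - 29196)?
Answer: -16091/18230 ≈ -0.88267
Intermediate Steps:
(33658 + ((77 + 70*(-56)) + 2367))/(-7264 - 29196) = (33658 + ((77 - 3920) + 2367))/(-36460) = (33658 + (-3843 + 2367))*(-1/36460) = (33658 - 1476)*(-1/36460) = 32182*(-1/36460) = -16091/18230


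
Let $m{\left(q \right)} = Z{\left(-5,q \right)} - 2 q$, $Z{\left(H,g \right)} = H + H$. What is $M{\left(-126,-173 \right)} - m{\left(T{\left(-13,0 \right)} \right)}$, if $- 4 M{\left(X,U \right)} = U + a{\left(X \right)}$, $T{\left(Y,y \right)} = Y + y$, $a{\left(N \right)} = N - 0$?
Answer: $\frac{235}{4} \approx 58.75$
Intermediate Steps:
$Z{\left(H,g \right)} = 2 H$
$a{\left(N \right)} = N$ ($a{\left(N \right)} = N + 0 = N$)
$M{\left(X,U \right)} = - \frac{U}{4} - \frac{X}{4}$ ($M{\left(X,U \right)} = - \frac{U + X}{4} = - \frac{U}{4} - \frac{X}{4}$)
$m{\left(q \right)} = -10 - 2 q$ ($m{\left(q \right)} = 2 \left(-5\right) - 2 q = -10 - 2 q$)
$M{\left(-126,-173 \right)} - m{\left(T{\left(-13,0 \right)} \right)} = \left(\left(- \frac{1}{4}\right) \left(-173\right) - - \frac{63}{2}\right) - \left(-10 - 2 \left(-13 + 0\right)\right) = \left(\frac{173}{4} + \frac{63}{2}\right) - \left(-10 - -26\right) = \frac{299}{4} - \left(-10 + 26\right) = \frac{299}{4} - 16 = \frac{235}{4}$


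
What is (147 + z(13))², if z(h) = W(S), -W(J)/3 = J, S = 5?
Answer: 17424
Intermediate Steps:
W(J) = -3*J
z(h) = -15 (z(h) = -3*5 = -15)
(147 + z(13))² = (147 - 15)² = 132² = 17424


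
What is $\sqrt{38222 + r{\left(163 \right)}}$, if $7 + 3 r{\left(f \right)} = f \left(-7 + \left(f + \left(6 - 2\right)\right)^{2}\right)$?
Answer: $\frac{5 \sqrt{559131}}{3} \approx 1246.3$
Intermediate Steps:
$r{\left(f \right)} = - \frac{7}{3} + \frac{f \left(-7 + \left(4 + f\right)^{2}\right)}{3}$ ($r{\left(f \right)} = - \frac{7}{3} + \frac{f \left(-7 + \left(f + \left(6 - 2\right)\right)^{2}\right)}{3} = - \frac{7}{3} + \frac{f \left(-7 + \left(f + 4\right)^{2}\right)}{3} = - \frac{7}{3} + \frac{f \left(-7 + \left(4 + f\right)^{2}\right)}{3}$)
$\sqrt{38222 + r{\left(163 \right)}} = \sqrt{38222 - \left(\frac{1148}{3} - \frac{163 \left(4 + 163\right)^{2}}{3}\right)} = \sqrt{38222 - \left(\frac{1148}{3} - \frac{4545907}{3}\right)} = \sqrt{38222 - - \frac{4544759}{3}} = \sqrt{38222 + \frac{4544759}{3}} = \sqrt{\frac{4659425}{3}} = \frac{5 \sqrt{559131}}{3}$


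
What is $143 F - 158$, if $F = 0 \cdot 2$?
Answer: $-158$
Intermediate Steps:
$F = 0$
$143 F - 158 = 143 \cdot 0 - 158 = 0 - 158 = -158$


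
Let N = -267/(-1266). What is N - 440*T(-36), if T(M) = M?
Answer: 6684569/422 ≈ 15840.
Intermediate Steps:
N = 89/422 (N = -267*(-1/1266) = 89/422 ≈ 0.21090)
N - 440*T(-36) = 89/422 - 440*(-36) = 89/422 + 15840 = 6684569/422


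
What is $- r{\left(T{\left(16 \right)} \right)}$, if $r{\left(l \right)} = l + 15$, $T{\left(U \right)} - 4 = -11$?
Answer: $-8$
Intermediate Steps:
$T{\left(U \right)} = -7$ ($T{\left(U \right)} = 4 - 11 = -7$)
$r{\left(l \right)} = 15 + l$
$- r{\left(T{\left(16 \right)} \right)} = - (15 - 7) = \left(-1\right) 8 = -8$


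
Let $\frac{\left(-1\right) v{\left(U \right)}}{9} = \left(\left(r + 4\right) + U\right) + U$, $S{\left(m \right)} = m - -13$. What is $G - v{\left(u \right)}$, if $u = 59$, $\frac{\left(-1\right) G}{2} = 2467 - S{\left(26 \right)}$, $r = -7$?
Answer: $-3821$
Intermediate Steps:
$S{\left(m \right)} = 13 + m$ ($S{\left(m \right)} = m + 13 = 13 + m$)
$G = -4856$ ($G = - 2 \left(2467 - \left(13 + 26\right)\right) = - 2 \left(2467 - 39\right) = \left(-2\right) 2428 = -4856$)
$v{\left(U \right)} = 27 - 18 U$ ($v{\left(U \right)} = - 9 \left(\left(\left(-7 + 4\right) + U\right) + U\right) = - 9 \left(\left(-3 + U\right) + U\right) = - 9 \left(-3 + 2 U\right) = 27 - 18 U$)
$G - v{\left(u \right)} = -4856 - \left(27 - 1062\right) = -4856 - -1035 = -4856 + 1035 = -3821$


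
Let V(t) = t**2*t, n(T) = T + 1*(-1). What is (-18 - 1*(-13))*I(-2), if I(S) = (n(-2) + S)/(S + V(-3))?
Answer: -25/29 ≈ -0.86207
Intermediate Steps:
n(T) = -1 + T (n(T) = T - 1 = -1 + T)
V(t) = t**3
I(S) = (-3 + S)/(-27 + S) (I(S) = ((-1 - 2) + S)/(S + (-3)**3) = (-3 + S)/(S - 27) = (-3 + S)/(-27 + S))
(-18 - 1*(-13))*I(-2) = (-18 - 1*(-13))*((-3 - 2)/(-27 - 2)) = (-18 + 13)*(-5/(-29)) = -(-5)*(-5)/29 = -5*5/29 = -25/29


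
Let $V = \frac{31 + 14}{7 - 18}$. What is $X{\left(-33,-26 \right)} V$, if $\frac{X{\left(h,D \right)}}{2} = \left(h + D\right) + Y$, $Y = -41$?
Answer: $\frac{9000}{11} \approx 818.18$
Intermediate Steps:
$X{\left(h,D \right)} = -82 + 2 D + 2 h$ ($X{\left(h,D \right)} = 2 \left(\left(h + D\right) - 41\right) = 2 \left(\left(D + h\right) - 41\right) = 2 \left(-41 + D + h\right) = -82 + 2 D + 2 h$)
$V = - \frac{45}{11}$ ($V = \frac{45}{-11} = 45 \left(- \frac{1}{11}\right) = - \frac{45}{11} \approx -4.0909$)
$X{\left(-33,-26 \right)} V = \left(-82 + 2 \left(-26\right) + 2 \left(-33\right)\right) \left(- \frac{45}{11}\right) = \left(-82 - 52 - 66\right) \left(- \frac{45}{11}\right) = \left(-200\right) \left(- \frac{45}{11}\right) = \frac{9000}{11}$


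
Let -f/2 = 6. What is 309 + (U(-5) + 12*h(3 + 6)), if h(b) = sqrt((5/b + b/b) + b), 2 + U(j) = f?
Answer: 295 + 4*sqrt(95) ≈ 333.99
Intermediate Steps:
f = -12 (f = -2*6 = -12)
U(j) = -14 (U(j) = -2 - 12 = -14)
h(b) = sqrt(1 + b + 5/b) (h(b) = sqrt((5/b + 1) + b) = sqrt((1 + 5/b) + b) = sqrt(1 + b + 5/b))
309 + (U(-5) + 12*h(3 + 6)) = 309 + (-14 + 12*sqrt(1 + (3 + 6) + 5/(3 + 6))) = 309 + (-14 + 12*sqrt(1 + 9 + 5/9)) = 309 + (-14 + 12*sqrt(95/9)) = 309 + (-14 + 12*(sqrt(95)/3)) = 309 + (-14 + 4*sqrt(95)) = 295 + 4*sqrt(95)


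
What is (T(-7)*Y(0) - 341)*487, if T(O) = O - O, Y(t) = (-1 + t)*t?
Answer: -166067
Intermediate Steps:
Y(t) = t*(-1 + t)
T(O) = 0
(T(-7)*Y(0) - 341)*487 = (0*(0*(-1 + 0)) - 341)*487 = (0*(0*(-1)) - 341)*487 = (0*0 - 341)*487 = (0 - 341)*487 = -341*487 = -166067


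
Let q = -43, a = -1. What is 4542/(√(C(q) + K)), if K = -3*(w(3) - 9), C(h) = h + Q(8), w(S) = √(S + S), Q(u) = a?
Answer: -4542*I/√(17 + 3*√6) ≈ -920.47*I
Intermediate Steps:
Q(u) = -1
w(S) = √2*√S (w(S) = √(2*S) = √2*√S)
C(h) = -1 + h (C(h) = h - 1 = -1 + h)
K = 27 - 3*√6 (K = -3*(√2*√3 - 9) = -3*(√6 - 9) = -3*(-9 + √6) = 27 - 3*√6 ≈ 19.652)
4542/(√(C(q) + K)) = 4542/(√((-1 - 43) + (27 - 3*√6))) = 4542/(√(-44 + (27 - 3*√6))) = 4542/(√(-17 - 3*√6)) = 4542/√(-17 - 3*√6)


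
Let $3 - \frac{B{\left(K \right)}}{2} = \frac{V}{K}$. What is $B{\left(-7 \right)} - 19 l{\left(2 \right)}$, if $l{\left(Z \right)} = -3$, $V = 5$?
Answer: $\frac{451}{7} \approx 64.429$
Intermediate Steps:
$B{\left(K \right)} = 6 - \frac{10}{K}$ ($B{\left(K \right)} = 6 - 2 \frac{5}{K} = 6 - \frac{10}{K}$)
$B{\left(-7 \right)} - 19 l{\left(2 \right)} = \left(6 - \frac{10}{-7}\right) - -57 = \left(6 - - \frac{10}{7}\right) + 57 = \left(6 + \frac{10}{7}\right) + 57 = \frac{52}{7} + 57 = \frac{451}{7}$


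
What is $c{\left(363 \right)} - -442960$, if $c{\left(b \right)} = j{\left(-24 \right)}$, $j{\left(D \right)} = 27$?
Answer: $442987$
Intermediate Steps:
$c{\left(b \right)} = 27$
$c{\left(363 \right)} - -442960 = 27 - -442960 = 27 + 442960 = 442987$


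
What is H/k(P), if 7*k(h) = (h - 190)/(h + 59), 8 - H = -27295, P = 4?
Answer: -4013541/62 ≈ -64735.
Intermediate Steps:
H = 27303 (H = 8 - 1*(-27295) = 8 + 27295 = 27303)
k(h) = (-190 + h)/(7*(59 + h)) (k(h) = ((h - 190)/(h + 59))/7 = ((-190 + h)/(59 + h))/7 = (-190 + h)/(7*(59 + h)))
H/k(P) = 27303/(((-190 + 4)/(7*(59 + 4)))) = 27303/(((1/7)*(-186)/63)) = 27303/(((1/7)*(1/63)*(-186))) = 27303/(-62/147) = 27303*(-147/62) = -4013541/62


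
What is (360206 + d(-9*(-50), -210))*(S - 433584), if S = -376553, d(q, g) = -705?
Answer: -291245061637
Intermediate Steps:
(360206 + d(-9*(-50), -210))*(S - 433584) = (360206 - 705)*(-376553 - 433584) = 359501*(-810137) = -291245061637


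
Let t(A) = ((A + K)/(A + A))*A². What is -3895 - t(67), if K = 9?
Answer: -6441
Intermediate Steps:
t(A) = A*(9 + A)/2 (t(A) = ((A + 9)/(A + A))*A² = ((9 + A)/((2*A)))*A² = ((9 + A)*(1/(2*A)))*A² = ((9 + A)/(2*A))*A² = A*(9 + A)/2)
-3895 - t(67) = -3895 - 67*(9 + 67)/2 = -3895 - 67*76/2 = -3895 - 1*2546 = -3895 - 2546 = -6441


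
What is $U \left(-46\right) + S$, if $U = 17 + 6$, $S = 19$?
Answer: $-1039$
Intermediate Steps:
$U = 23$
$U \left(-46\right) + S = 23 \left(-46\right) + 19 = -1058 + 19 = -1039$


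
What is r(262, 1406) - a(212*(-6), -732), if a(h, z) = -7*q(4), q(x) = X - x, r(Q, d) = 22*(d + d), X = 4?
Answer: 61864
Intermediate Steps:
r(Q, d) = 44*d (r(Q, d) = 22*(2*d) = 44*d)
q(x) = 4 - x
a(h, z) = 0 (a(h, z) = -7*(4 - 1*4) = -7*(4 - 4) = -7*0 = 0)
r(262, 1406) - a(212*(-6), -732) = 44*1406 - 1*0 = 61864 + 0 = 61864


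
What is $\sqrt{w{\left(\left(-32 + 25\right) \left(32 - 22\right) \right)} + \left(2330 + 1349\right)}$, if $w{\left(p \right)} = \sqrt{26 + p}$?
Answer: $\sqrt{3679 + 2 i \sqrt{11}} \approx 60.655 + 0.0547 i$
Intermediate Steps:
$\sqrt{w{\left(\left(-32 + 25\right) \left(32 - 22\right) \right)} + \left(2330 + 1349\right)} = \sqrt{\sqrt{26 + \left(-32 + 25\right) \left(32 - 22\right)} + \left(2330 + 1349\right)} = \sqrt{\sqrt{26 - 70} + 3679} = \sqrt{\sqrt{-44} + 3679} = \sqrt{2 i \sqrt{11} + 3679} = \sqrt{3679 + 2 i \sqrt{11}}$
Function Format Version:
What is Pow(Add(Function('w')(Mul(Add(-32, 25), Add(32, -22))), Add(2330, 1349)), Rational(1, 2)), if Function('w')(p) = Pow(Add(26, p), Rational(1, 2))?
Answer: Pow(Add(3679, Mul(2, I, Pow(11, Rational(1, 2)))), Rational(1, 2)) ≈ Add(60.655, Mul(0.0547, I))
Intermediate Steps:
Pow(Add(Function('w')(Mul(Add(-32, 25), Add(32, -22))), Add(2330, 1349)), Rational(1, 2)) = Pow(Add(Pow(Add(26, Mul(Add(-32, 25), Add(32, -22))), Rational(1, 2)), Add(2330, 1349)), Rational(1, 2)) = Pow(Add(Pow(Add(26, Mul(-7, 10)), Rational(1, 2)), 3679), Rational(1, 2)) = Pow(Add(Pow(Add(26, -70), Rational(1, 2)), 3679), Rational(1, 2)) = Pow(Add(Pow(-44, Rational(1, 2)), 3679), Rational(1, 2)) = Pow(Add(Mul(2, I, Pow(11, Rational(1, 2))), 3679), Rational(1, 2)) = Pow(Add(3679, Mul(2, I, Pow(11, Rational(1, 2)))), Rational(1, 2))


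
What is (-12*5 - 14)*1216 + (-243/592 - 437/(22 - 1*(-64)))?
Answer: -2290772505/25456 ≈ -89990.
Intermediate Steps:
(-12*5 - 14)*1216 + (-243/592 - 437/(22 - 1*(-64))) = (-60 - 14)*1216 + (-243*1/592 - 437/(22 + 64)) = -74*1216 + (-243/592 - 437/86) = -89984 + (-243/592 - 437*1/86) = -89984 + (-243/592 - 437/86) = -89984 - 139801/25456 = -2290772505/25456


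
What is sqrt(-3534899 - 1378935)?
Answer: I*sqrt(4913834) ≈ 2216.7*I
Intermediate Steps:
sqrt(-3534899 - 1378935) = sqrt(-4913834) = I*sqrt(4913834)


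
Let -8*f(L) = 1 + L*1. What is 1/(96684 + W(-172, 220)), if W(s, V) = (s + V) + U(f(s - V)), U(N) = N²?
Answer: 64/6343729 ≈ 1.0089e-5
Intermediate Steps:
f(L) = -⅛ - L/8 (f(L) = -(1 + L*1)/8 = -(1 + L)/8 = -⅛ - L/8)
W(s, V) = V + s + (-⅛ - s/8 + V/8)² (W(s, V) = (s + V) + (-⅛ - (s - V)/8)² = (V + s) + (-⅛ + (-s/8 + V/8))² = (V + s) + (-⅛ - s/8 + V/8)² = V + s + (-⅛ - s/8 + V/8)²)
1/(96684 + W(-172, 220)) = 1/(96684 + (220 - 172 + (-1 + 220 - 1*(-172))²/64)) = 1/(96684 + (220 - 172 + (-1 + 220 + 172)²/64)) = 1/(96684 + (220 - 172 + (1/64)*391²)) = 1/(96684 + (220 - 172 + (1/64)*152881)) = 1/(96684 + (220 - 172 + 152881/64)) = 1/(96684 + 155953/64) = 1/(6343729/64) = 64/6343729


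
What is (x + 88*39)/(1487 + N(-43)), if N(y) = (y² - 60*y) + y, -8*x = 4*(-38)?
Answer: 493/839 ≈ 0.58760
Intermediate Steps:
x = 19 (x = -(-38)/2 = -⅛*(-152) = 19)
N(y) = y² - 59*y
(x + 88*39)/(1487 + N(-43)) = (19 + 88*39)/(1487 - 43*(-59 - 43)) = (19 + 3432)/(1487 - 43*(-102)) = 3451/(1487 + 4386) = 3451/5873 = 3451*(1/5873) = 493/839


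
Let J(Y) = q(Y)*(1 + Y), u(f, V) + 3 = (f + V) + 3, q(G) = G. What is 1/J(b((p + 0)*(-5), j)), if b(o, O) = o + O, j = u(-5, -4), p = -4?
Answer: 1/132 ≈ 0.0075758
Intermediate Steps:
u(f, V) = V + f (u(f, V) = -3 + ((f + V) + 3) = -3 + ((V + f) + 3) = -3 + (3 + V + f) = V + f)
j = -9 (j = -4 - 5 = -9)
b(o, O) = O + o
J(Y) = Y*(1 + Y)
1/J(b((p + 0)*(-5), j)) = 1/((-9 + (-4 + 0)*(-5))*(1 + (-9 + (-4 + 0)*(-5)))) = 1/((-9 - 4*(-5))*(1 + (-9 - 4*(-5)))) = 1/((-9 + 20)*(1 + (-9 + 20))) = 1/(11*(1 + 11)) = 1/(11*12) = 1/132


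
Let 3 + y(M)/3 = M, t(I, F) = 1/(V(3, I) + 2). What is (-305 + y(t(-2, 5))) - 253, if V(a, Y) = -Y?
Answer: -2265/4 ≈ -566.25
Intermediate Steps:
t(I, F) = 1/(2 - I) (t(I, F) = 1/(-I + 2) = 1/(2 - I))
y(M) = -9 + 3*M
(-305 + y(t(-2, 5))) - 253 = (-305 + (-9 + 3*(-1/(-2 - 2)))) - 253 = (-305 + (-9 + 3*(-1/(-4)))) - 253 = (-305 + (-9 + 3*(-1*(-¼)))) - 253 = (-305 + (-9 + 3*(¼))) - 253 = (-305 + (-9 + ¾)) - 253 = (-305 - 33/4) - 253 = -1253/4 - 253 = -2265/4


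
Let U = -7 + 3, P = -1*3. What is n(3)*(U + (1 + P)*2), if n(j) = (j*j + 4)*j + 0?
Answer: -312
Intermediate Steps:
P = -3
U = -4
n(j) = j*(4 + j²) (n(j) = (j² + 4)*j + 0 = (4 + j²)*j + 0 = j*(4 + j²) + 0 = j*(4 + j²))
n(3)*(U + (1 + P)*2) = (3*(4 + 3²))*(-4 + (1 - 3)*2) = (3*(4 + 9))*(-4 - 2*2) = (3*13)*(-4 - 4) = 39*(-8) = -312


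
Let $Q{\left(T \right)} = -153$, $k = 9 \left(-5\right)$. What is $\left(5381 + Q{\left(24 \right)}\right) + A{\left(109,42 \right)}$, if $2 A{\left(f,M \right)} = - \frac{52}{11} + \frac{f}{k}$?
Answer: $\frac{5172181}{990} \approx 5224.4$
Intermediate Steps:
$k = -45$
$A{\left(f,M \right)} = - \frac{26}{11} - \frac{f}{90}$ ($A{\left(f,M \right)} = \frac{- \frac{52}{11} + \frac{f}{-45}}{2} = \frac{\left(-52\right) \frac{1}{11} + f \left(- \frac{1}{45}\right)}{2} = \frac{- \frac{52}{11} - \frac{f}{45}}{2} = - \frac{26}{11} - \frac{f}{90}$)
$\left(5381 + Q{\left(24 \right)}\right) + A{\left(109,42 \right)} = \left(5381 - 153\right) - \frac{3539}{990} = 5228 - \frac{3539}{990} = \frac{5172181}{990}$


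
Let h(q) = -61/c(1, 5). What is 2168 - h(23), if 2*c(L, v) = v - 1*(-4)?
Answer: 19634/9 ≈ 2181.6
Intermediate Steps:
c(L, v) = 2 + v/2 (c(L, v) = (v - 1*(-4))/2 = (v + 4)/2 = (4 + v)/2 = 2 + v/2)
h(q) = -122/9 (h(q) = -61/(2 + (½)*5) = -61/(2 + 5/2) = -61/9/2 = -61*2/9 = -122/9)
2168 - h(23) = 2168 - 1*(-122/9) = 2168 + 122/9 = 19634/9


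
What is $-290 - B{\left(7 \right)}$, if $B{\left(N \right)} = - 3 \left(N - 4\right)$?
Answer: $-281$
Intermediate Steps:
$B{\left(N \right)} = 12 - 3 N$ ($B{\left(N \right)} = - 3 \left(-4 + N\right) = 12 - 3 N$)
$-290 - B{\left(7 \right)} = -290 - \left(12 - 21\right) = -290 - -9 = -290 + 9 = -281$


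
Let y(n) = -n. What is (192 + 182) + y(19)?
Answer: 355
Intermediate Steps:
(192 + 182) + y(19) = (192 + 182) - 1*19 = 374 - 19 = 355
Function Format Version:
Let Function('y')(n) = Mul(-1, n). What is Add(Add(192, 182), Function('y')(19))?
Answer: 355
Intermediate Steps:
Add(Add(192, 182), Function('y')(19)) = Add(Add(192, 182), Mul(-1, 19)) = Add(374, -19) = 355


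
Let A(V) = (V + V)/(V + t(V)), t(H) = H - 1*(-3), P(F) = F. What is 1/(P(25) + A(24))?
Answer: 17/441 ≈ 0.038549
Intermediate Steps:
t(H) = 3 + H (t(H) = H + 3 = 3 + H)
A(V) = 2*V/(3 + 2*V) (A(V) = (V + V)/(V + (3 + V)) = (2*V)/(3 + 2*V) = 2*V/(3 + 2*V))
1/(P(25) + A(24)) = 1/(25 + 2*24/(3 + 2*24)) = 1/(25 + 2*24/(3 + 48)) = 1/(25 + 2*24/51) = 1/(25 + 2*24*(1/51)) = 1/(25 + 16/17) = 1/(441/17) = 17/441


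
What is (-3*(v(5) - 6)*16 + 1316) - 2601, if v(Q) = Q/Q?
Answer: -1045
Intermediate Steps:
v(Q) = 1
(-3*(v(5) - 6)*16 + 1316) - 2601 = (-3*(1 - 6)*16 + 1316) - 2601 = (-3*(-5)*16 + 1316) - 2601 = (15*16 + 1316) - 2601 = (240 + 1316) - 2601 = 1556 - 2601 = -1045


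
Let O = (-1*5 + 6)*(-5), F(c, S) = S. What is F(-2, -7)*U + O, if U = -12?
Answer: 79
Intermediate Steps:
O = -5 (O = (-5 + 6)*(-5) = 1*(-5) = -5)
F(-2, -7)*U + O = -7*(-12) - 5 = 84 - 5 = 79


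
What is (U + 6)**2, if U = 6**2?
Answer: 1764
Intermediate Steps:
U = 36
(U + 6)**2 = (36 + 6)**2 = 42**2 = 1764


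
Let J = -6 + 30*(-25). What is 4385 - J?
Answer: 5141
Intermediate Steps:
J = -756 (J = -6 - 750 = -756)
4385 - J = 4385 - 1*(-756) = 4385 + 756 = 5141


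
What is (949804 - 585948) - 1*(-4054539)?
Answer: 4418395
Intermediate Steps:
(949804 - 585948) - 1*(-4054539) = 363856 + 4054539 = 4418395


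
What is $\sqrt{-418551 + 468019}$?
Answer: $2 \sqrt{12367} \approx 222.41$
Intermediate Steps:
$\sqrt{-418551 + 468019} = \sqrt{49468} = 2 \sqrt{12367}$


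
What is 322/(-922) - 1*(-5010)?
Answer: 2309449/461 ≈ 5009.6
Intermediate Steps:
322/(-922) - 1*(-5010) = 322*(-1/922) + 5010 = -161/461 + 5010 = 2309449/461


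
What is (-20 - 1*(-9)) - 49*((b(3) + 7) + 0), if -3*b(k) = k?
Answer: -305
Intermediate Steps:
b(k) = -k/3
(-20 - 1*(-9)) - 49*((b(3) + 7) + 0) = (-20 - 1*(-9)) - 49*((-⅓*3 + 7) + 0) = (-20 + 9) - 49*((-1 + 7) + 0) = -11 - 49*(6 + 0) = -11 - 49*6 = -11 - 294 = -305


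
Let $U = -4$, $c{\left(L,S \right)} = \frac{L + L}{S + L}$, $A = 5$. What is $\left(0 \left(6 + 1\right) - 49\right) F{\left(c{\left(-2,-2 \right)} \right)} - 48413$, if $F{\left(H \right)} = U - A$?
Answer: $-47972$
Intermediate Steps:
$c{\left(L,S \right)} = \frac{2 L}{L + S}$
$F{\left(H \right)} = -9$ ($F{\left(H \right)} = -4 - 5 = -9$)
$\left(0 \left(6 + 1\right) - 49\right) F{\left(c{\left(-2,-2 \right)} \right)} - 48413 = \left(0 \left(6 + 1\right) - 49\right) \left(-9\right) - 48413 = \left(0 \cdot 7 - 49\right) \left(-9\right) - 48413 = \left(0 - 49\right) \left(-9\right) - 48413 = \left(-49\right) \left(-9\right) - 48413 = 441 - 48413 = -47972$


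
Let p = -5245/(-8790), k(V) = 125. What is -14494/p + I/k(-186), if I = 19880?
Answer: -632840476/26225 ≈ -24131.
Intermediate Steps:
p = 1049/1758 (p = -5245*(-1/8790) = 1049/1758 ≈ 0.59670)
-14494/p + I/k(-186) = -14494/1049/1758 + 19880/125 = -14494*1758/1049 + 19880*(1/125) = -25480452/1049 + 3976/25 = -632840476/26225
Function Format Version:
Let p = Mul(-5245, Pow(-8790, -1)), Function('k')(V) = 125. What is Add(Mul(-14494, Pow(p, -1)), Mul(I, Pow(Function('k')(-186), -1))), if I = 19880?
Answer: Rational(-632840476, 26225) ≈ -24131.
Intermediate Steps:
p = Rational(1049, 1758) (p = Mul(-5245, Rational(-1, 8790)) = Rational(1049, 1758) ≈ 0.59670)
Add(Mul(-14494, Pow(p, -1)), Mul(I, Pow(Function('k')(-186), -1))) = Add(Mul(-14494, Pow(Rational(1049, 1758), -1)), Mul(19880, Pow(125, -1))) = Add(Mul(-14494, Rational(1758, 1049)), Mul(19880, Rational(1, 125))) = Add(Rational(-25480452, 1049), Rational(3976, 25)) = Rational(-632840476, 26225)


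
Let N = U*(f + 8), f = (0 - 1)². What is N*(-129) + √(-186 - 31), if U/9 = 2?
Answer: -20898 + I*√217 ≈ -20898.0 + 14.731*I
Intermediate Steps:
U = 18 (U = 9*2 = 18)
f = 1 (f = (-1)² = 1)
N = 162 (N = 18*(1 + 8) = 18*9 = 162)
N*(-129) + √(-186 - 31) = 162*(-129) + √(-186 - 31) = -20898 + √(-217) = -20898 + I*√217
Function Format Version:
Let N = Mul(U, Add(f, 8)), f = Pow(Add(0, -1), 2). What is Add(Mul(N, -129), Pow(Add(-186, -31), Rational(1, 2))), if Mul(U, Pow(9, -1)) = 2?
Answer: Add(-20898, Mul(I, Pow(217, Rational(1, 2)))) ≈ Add(-20898., Mul(14.731, I))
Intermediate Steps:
U = 18 (U = Mul(9, 2) = 18)
f = 1 (f = Pow(-1, 2) = 1)
N = 162 (N = Mul(18, Add(1, 8)) = Mul(18, 9) = 162)
Add(Mul(N, -129), Pow(Add(-186, -31), Rational(1, 2))) = Add(Mul(162, -129), Pow(Add(-186, -31), Rational(1, 2))) = Add(-20898, Pow(-217, Rational(1, 2))) = Add(-20898, Mul(I, Pow(217, Rational(1, 2))))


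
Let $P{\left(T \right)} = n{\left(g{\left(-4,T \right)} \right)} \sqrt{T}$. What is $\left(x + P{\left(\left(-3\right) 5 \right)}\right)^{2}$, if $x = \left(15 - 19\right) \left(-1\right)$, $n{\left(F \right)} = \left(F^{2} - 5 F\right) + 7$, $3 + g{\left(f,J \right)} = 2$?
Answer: $-2519 + 104 i \sqrt{15} \approx -2519.0 + 402.79 i$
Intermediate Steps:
$g{\left(f,J \right)} = -1$ ($g{\left(f,J \right)} = -3 + 2 = -1$)
$n{\left(F \right)} = 7 + F^{2} - 5 F$
$P{\left(T \right)} = 13 \sqrt{T}$ ($P{\left(T \right)} = \left(7 + \left(-1\right)^{2} - -5\right) \sqrt{T} = \left(7 + 1 + 5\right) \sqrt{T} = 13 \sqrt{T}$)
$x = 4$ ($x = \left(-4\right) \left(-1\right) = 4$)
$\left(x + P{\left(\left(-3\right) 5 \right)}\right)^{2} = \left(4 + 13 \sqrt{\left(-3\right) 5}\right)^{2} = \left(4 + 13 \sqrt{-15}\right)^{2} = \left(4 + 13 i \sqrt{15}\right)^{2}$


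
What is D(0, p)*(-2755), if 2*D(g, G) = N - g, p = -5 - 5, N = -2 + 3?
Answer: -2755/2 ≈ -1377.5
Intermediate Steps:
N = 1
p = -10
D(g, G) = ½ - g/2 (D(g, G) = (1 - g)/2 = ½ - g/2)
D(0, p)*(-2755) = (½ - ½*0)*(-2755) = (½ + 0)*(-2755) = (½)*(-2755) = -2755/2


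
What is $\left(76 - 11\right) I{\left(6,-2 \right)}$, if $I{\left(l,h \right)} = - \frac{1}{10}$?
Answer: $- \frac{13}{2} \approx -6.5$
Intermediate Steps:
$I{\left(l,h \right)} = - \frac{1}{10}$ ($I{\left(l,h \right)} = \left(-1\right) \frac{1}{10} = - \frac{1}{10}$)
$\left(76 - 11\right) I{\left(6,-2 \right)} = \left(76 - 11\right) \left(- \frac{1}{10}\right) = 65 \left(- \frac{1}{10}\right) = - \frac{13}{2}$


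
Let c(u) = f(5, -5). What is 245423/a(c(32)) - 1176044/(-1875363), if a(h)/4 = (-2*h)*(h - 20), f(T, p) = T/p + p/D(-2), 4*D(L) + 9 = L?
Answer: 18569663099959/9496838232 ≈ 1955.4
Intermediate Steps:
D(L) = -9/4 + L/4
f(T, p) = -4*p/11 + T/p (f(T, p) = T/p + p/(-9/4 + (1/4)*(-2)) = T/p + p/(-9/4 - 1/2) = T/p + p/(-11/4) = T/p + p*(-4/11) = T/p - 4*p/11 = -4*p/11 + T/p)
c(u) = 9/11 (c(u) = -4/11*(-5) + 5/(-5) = 20/11 + 5*(-1/5) = 20/11 - 1 = 9/11)
a(h) = -8*h*(-20 + h) (a(h) = 4*((-2*h)*(h - 20)) = 4*((-2*h)*(-20 + h)) = 4*(-2*h*(-20 + h)) = -8*h*(-20 + h))
245423/a(c(32)) - 1176044/(-1875363) = 245423/((8*(9/11)*(20 - 1*9/11))) - 1176044/(-1875363) = 245423/((8*(9/11)*(20 - 9/11))) - 1176044*(-1/1875363) = 245423/((8*(9/11)*(211/11))) + 1176044/1875363 = 245423/(15192/121) + 1176044/1875363 = 245423*(121/15192) + 1176044/1875363 = 29696183/15192 + 1176044/1875363 = 18569663099959/9496838232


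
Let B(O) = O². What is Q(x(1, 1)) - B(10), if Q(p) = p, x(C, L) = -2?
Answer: -102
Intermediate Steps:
Q(x(1, 1)) - B(10) = -2 - 1*10² = -2 - 1*100 = -2 - 100 = -102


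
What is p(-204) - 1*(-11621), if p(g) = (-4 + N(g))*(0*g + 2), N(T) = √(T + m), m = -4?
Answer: 11613 + 8*I*√13 ≈ 11613.0 + 28.844*I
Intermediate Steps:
N(T) = √(-4 + T) (N(T) = √(T - 4) = √(-4 + T))
p(g) = -8 + 2*√(-4 + g) (p(g) = (-4 + √(-4 + g))*(0*g + 2) = (-4 + √(-4 + g))*(0 + 2) = (-4 + √(-4 + g))*2 = -8 + 2*√(-4 + g))
p(-204) - 1*(-11621) = (-8 + 2*√(-4 - 204)) - 1*(-11621) = (-8 + 2*√(-208)) + 11621 = (-8 + 2*(4*I*√13)) + 11621 = (-8 + 8*I*√13) + 11621 = 11613 + 8*I*√13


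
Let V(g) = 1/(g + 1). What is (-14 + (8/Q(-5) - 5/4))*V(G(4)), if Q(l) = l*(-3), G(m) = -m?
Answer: 883/180 ≈ 4.9056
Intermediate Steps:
Q(l) = -3*l
V(g) = 1/(1 + g)
(-14 + (8/Q(-5) - 5/4))*V(G(4)) = (-14 + (8/((-3*(-5))) - 5/4))/(1 - 1*4) = (-14 + (8/15 - 5*¼))/(1 - 4) = (-14 + (8*(1/15) - 5/4))/(-3) = (-14 + (8/15 - 5/4))*(-⅓) = (-14 - 43/60)*(-⅓) = -883/60*(-⅓) = 883/180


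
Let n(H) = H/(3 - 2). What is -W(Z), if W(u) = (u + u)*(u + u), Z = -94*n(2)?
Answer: -141376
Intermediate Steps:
n(H) = H (n(H) = H/1 = H*1 = H)
Z = -188 (Z = -94*2 = -188)
W(u) = 4*u**2 (W(u) = (2*u)*(2*u) = 4*u**2)
-W(Z) = -4*(-188)**2 = -4*35344 = -1*141376 = -141376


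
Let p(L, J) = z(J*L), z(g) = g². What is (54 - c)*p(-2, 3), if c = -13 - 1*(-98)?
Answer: -1116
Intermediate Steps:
c = 85 (c = -13 + 98 = 85)
p(L, J) = J²*L² (p(L, J) = (J*L)² = J²*L²)
(54 - c)*p(-2, 3) = (54 - 1*85)*(3²*(-2)²) = (54 - 85)*(9*4) = -31*36 = -1116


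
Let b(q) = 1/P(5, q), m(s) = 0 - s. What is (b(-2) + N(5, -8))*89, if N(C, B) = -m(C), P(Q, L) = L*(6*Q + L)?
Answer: 24831/56 ≈ 443.41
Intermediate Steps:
P(Q, L) = L*(L + 6*Q)
m(s) = -s
b(q) = 1/(q*(30 + q)) (b(q) = 1/(q*(q + 6*5)) = 1/(q*(q + 30)) = 1/(q*(30 + q)))
N(C, B) = C (N(C, B) = -(-1)*C = C)
(b(-2) + N(5, -8))*89 = (1/((-2)*(30 - 2)) + 5)*89 = (-1/2/28 + 5)*89 = (-1/2*1/28 + 5)*89 = (-1/56 + 5)*89 = (279/56)*89 = 24831/56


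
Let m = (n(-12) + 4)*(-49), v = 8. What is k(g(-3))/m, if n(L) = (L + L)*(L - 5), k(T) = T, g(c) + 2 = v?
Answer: -3/10094 ≈ -0.00029721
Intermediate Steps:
g(c) = 6 (g(c) = -2 + 8 = 6)
n(L) = 2*L*(-5 + L) (n(L) = (2*L)*(-5 + L) = 2*L*(-5 + L))
m = -20188 (m = (2*(-12)*(-5 - 12) + 4)*(-49) = (2*(-12)*(-17) + 4)*(-49) = (408 + 4)*(-49) = 412*(-49) = -20188)
k(g(-3))/m = 6/(-20188) = 6*(-1/20188) = -3/10094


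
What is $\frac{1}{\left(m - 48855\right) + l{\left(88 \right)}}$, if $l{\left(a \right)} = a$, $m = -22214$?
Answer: $- \frac{1}{70981} \approx -1.4088 \cdot 10^{-5}$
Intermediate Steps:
$\frac{1}{\left(m - 48855\right) + l{\left(88 \right)}} = \frac{1}{\left(-22214 - 48855\right) + 88} = \frac{1}{-71069 + 88} = \frac{1}{-70981} = - \frac{1}{70981}$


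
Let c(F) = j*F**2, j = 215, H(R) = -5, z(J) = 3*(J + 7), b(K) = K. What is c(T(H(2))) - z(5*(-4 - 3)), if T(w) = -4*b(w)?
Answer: 86084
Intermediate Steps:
z(J) = 21 + 3*J (z(J) = 3*(7 + J) = 21 + 3*J)
T(w) = -4*w
c(F) = 215*F**2
c(T(H(2))) - z(5*(-4 - 3)) = 215*(-4*(-5))**2 - (21 + 3*(5*(-4 - 3))) = 215*20**2 - (21 + 3*(5*(-7))) = 215*400 - (21 + 3*(-35)) = 86000 - (21 - 105) = 86000 - 1*(-84) = 86000 + 84 = 86084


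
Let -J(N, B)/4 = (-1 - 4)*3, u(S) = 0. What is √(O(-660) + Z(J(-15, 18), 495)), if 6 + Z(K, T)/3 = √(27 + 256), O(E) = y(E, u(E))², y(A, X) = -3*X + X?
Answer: √(-18 + 3*√283) ≈ 5.6981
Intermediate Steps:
y(A, X) = -2*X
J(N, B) = 60 (J(N, B) = -4*(-1 - 4)*3 = -(-20)*3 = -4*(-15) = 60)
O(E) = 0 (O(E) = (-2*0)² = 0² = 0)
Z(K, T) = -18 + 3*√283 (Z(K, T) = -18 + 3*√(27 + 256) = -18 + 3*√283)
√(O(-660) + Z(J(-15, 18), 495)) = √(0 + (-18 + 3*√283)) = √(-18 + 3*√283)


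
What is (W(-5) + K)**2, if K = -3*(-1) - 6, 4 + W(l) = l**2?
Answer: 324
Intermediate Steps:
W(l) = -4 + l**2
K = -3 (K = 3 - 6 = -3)
(W(-5) + K)**2 = ((-4 + (-5)**2) - 3)**2 = ((-4 + 25) - 3)**2 = (21 - 3)**2 = 18**2 = 324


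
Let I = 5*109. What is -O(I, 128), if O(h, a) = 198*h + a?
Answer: -108038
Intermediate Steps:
I = 545
O(h, a) = a + 198*h
-O(I, 128) = -(128 + 198*545) = -(128 + 107910) = -1*108038 = -108038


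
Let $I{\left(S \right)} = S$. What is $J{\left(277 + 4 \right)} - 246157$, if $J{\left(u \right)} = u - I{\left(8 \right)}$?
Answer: $-245884$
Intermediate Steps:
$J{\left(u \right)} = -8 + u$ ($J{\left(u \right)} = u - 8 = -8 + u$)
$J{\left(277 + 4 \right)} - 246157 = \left(-8 + \left(277 + 4\right)\right) - 246157 = \left(-8 + 281\right) - 246157 = 273 - 246157 = -245884$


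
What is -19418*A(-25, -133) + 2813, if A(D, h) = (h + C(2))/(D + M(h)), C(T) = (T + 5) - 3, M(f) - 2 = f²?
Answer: 357530/121 ≈ 2954.8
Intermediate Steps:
M(f) = 2 + f²
C(T) = 2 + T (C(T) = (5 + T) - 3 = 2 + T)
A(D, h) = (4 + h)/(2 + D + h²) (A(D, h) = (h + (2 + 2))/(D + (2 + h²)) = (h + 4)/(2 + D + h²) = (4 + h)/(2 + D + h²))
-19418*A(-25, -133) + 2813 = -19418*(4 - 133)/(2 - 25 + (-133)²) + 2813 = -19418*-129/(2 - 25 + 17689) + 2813 = -19418*-129/17666 + 2813 = -19418*(1/17666)*(-129) + 2813 = -19418/(1/(-129/17666)) + 2813 = -19418/(-17666/129) + 2813 = -19418*(-129/17666) + 2813 = 17157/121 + 2813 = 357530/121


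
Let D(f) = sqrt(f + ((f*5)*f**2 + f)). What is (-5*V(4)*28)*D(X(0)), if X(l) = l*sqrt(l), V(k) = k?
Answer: 0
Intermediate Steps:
X(l) = l**(3/2)
D(f) = sqrt(2*f + 5*f**3) (D(f) = sqrt(f + ((5*f)*f**2 + f)) = sqrt(f + (5*f**3 + f)) = sqrt(f + (f + 5*f**3)) = sqrt(2*f + 5*f**3))
(-5*V(4)*28)*D(X(0)) = (-5*4*28)*sqrt(0**(3/2)*(2 + 5*(0**(3/2))**2)) = (-20*28)*sqrt(0*(2 + 5*0**2)) = -560*sqrt(0*(2 + 5*0)) = -560*sqrt(0*(2 + 0)) = -560*sqrt(0*2) = -560*sqrt(0) = -560*0 = 0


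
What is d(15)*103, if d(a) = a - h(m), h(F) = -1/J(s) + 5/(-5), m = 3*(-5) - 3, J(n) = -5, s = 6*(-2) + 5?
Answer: 8137/5 ≈ 1627.4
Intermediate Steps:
s = -7 (s = -12 + 5 = -7)
m = -18 (m = -15 - 3 = -18)
h(F) = -⅘ (h(F) = -1/(-5) + 5/(-5) = -1*(-⅕) + 5*(-⅕) = ⅕ - 1 = -⅘)
d(a) = ⅘ + a (d(a) = a - 1*(-⅘) = a + ⅘ = ⅘ + a)
d(15)*103 = (⅘ + 15)*103 = (79/5)*103 = 8137/5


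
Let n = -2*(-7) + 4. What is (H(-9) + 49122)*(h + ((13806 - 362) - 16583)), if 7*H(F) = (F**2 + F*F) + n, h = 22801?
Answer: 6764396508/7 ≈ 9.6634e+8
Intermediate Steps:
n = 18 (n = 14 + 4 = 18)
H(F) = 18/7 + 2*F**2/7 (H(F) = ((F**2 + F*F) + 18)/7 = ((F**2 + F**2) + 18)/7 = (2*F**2 + 18)/7 = (18 + 2*F**2)/7 = 18/7 + 2*F**2/7)
(H(-9) + 49122)*(h + ((13806 - 362) - 16583)) = ((18/7 + (2/7)*(-9)**2) + 49122)*(22801 + ((13806 - 362) - 16583)) = ((18/7 + (2/7)*81) + 49122)*(22801 + (13444 - 16583)) = ((18/7 + 162/7) + 49122)*(22801 - 3139) = (180/7 + 49122)*19662 = (344034/7)*19662 = 6764396508/7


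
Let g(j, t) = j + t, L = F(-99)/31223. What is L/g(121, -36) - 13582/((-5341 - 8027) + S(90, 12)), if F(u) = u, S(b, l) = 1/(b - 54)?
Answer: 1297608961707/1277207881885 ≈ 1.0160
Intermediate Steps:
S(b, l) = 1/(-54 + b)
L = -99/31223 ≈ -0.0031707
L/g(121, -36) - 13582/((-5341 - 8027) + S(90, 12)) = -99/(31223*(121 - 36)) - 13582/((-5341 - 8027) + 1/(-54 + 90)) = -99/31223/85 - 13582/(-13368 + 1/36) = -99/31223*1/85 - 13582/(-13368 + 1/36) = -99/2653955 - 13582/(-481247/36) = -99/2653955 - 13582*(-36/481247) = -99/2653955 + 488952/481247 = 1297608961707/1277207881885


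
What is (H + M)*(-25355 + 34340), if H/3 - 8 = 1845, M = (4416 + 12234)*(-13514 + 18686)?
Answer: 773782440615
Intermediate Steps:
M = 86113800 (M = 16650*5172 = 86113800)
H = 5559 (H = 24 + 3*1845 = 24 + 5535 = 5559)
(H + M)*(-25355 + 34340) = (5559 + 86113800)*(-25355 + 34340) = 86119359*8985 = 773782440615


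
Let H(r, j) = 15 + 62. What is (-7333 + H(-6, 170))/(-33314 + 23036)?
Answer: 3628/5139 ≈ 0.70597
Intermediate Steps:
H(r, j) = 77
(-7333 + H(-6, 170))/(-33314 + 23036) = (-7333 + 77)/(-33314 + 23036) = -7256/(-10278) = -7256*(-1/10278) = 3628/5139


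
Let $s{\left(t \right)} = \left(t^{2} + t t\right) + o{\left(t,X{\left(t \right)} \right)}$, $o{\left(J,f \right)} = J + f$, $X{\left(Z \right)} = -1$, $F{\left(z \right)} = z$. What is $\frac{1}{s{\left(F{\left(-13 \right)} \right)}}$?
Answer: $\frac{1}{324} \approx 0.0030864$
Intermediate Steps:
$s{\left(t \right)} = -1 + t + 2 t^{2}$ ($s{\left(t \right)} = \left(t^{2} + t t\right) + \left(t - 1\right) = \left(t^{2} + t^{2}\right) + \left(-1 + t\right) = 2 t^{2} + \left(-1 + t\right) = -1 + t + 2 t^{2}$)
$\frac{1}{s{\left(F{\left(-13 \right)} \right)}} = \frac{1}{-1 - 13 + 2 \left(-13\right)^{2}} = \frac{1}{-1 - 13 + 2 \cdot 169} = \frac{1}{-1 - 13 + 338} = \frac{1}{324}$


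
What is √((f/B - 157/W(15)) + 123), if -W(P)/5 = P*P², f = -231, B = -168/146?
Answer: √65561259/450 ≈ 17.993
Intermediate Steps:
B = -84/73 (B = -168*1/146 = -84/73 ≈ -1.1507)
W(P) = -5*P³ (W(P) = -5*P*P² = -5*P³)
√((f/B - 157/W(15)) + 123) = √((-231/(-84/73) - 157/((-5*15³))) + 123) = √((-231*(-73/84) - 157/((-5*3375))) + 123) = √((803/4 - 157/(-16875)) + 123) = √((803/4 - 157*(-1/16875)) + 123) = √((803/4 + 157/16875) + 123) = √(13551253/67500 + 123) = √(21853753/67500) = √65561259/450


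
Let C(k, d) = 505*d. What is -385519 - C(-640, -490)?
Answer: -138069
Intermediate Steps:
-385519 - C(-640, -490) = -385519 - 505*(-490) = -385519 - 1*(-247450) = -385519 + 247450 = -138069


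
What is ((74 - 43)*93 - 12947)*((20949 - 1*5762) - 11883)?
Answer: -33251456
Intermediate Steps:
((74 - 43)*93 - 12947)*((20949 - 1*5762) - 11883) = (31*93 - 12947)*((20949 - 5762) - 11883) = (2883 - 12947)*(15187 - 11883) = -10064*3304 = -33251456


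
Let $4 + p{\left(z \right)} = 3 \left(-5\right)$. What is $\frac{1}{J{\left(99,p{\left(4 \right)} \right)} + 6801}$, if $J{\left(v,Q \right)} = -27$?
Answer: $\frac{1}{6774} \approx 0.00014762$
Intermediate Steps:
$p{\left(z \right)} = -19$ ($p{\left(z \right)} = -4 + 3 \left(-5\right) = -4 - 15 = -19$)
$\frac{1}{J{\left(99,p{\left(4 \right)} \right)} + 6801} = \frac{1}{-27 + 6801} = \frac{1}{6774}$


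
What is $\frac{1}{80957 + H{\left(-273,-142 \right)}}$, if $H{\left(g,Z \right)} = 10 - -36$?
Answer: $\frac{1}{81003} \approx 1.2345 \cdot 10^{-5}$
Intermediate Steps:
$H{\left(g,Z \right)} = 46$ ($H{\left(g,Z \right)} = 10 + 36 = 46$)
$\frac{1}{80957 + H{\left(-273,-142 \right)}} = \frac{1}{80957 + 46} = \frac{1}{81003}$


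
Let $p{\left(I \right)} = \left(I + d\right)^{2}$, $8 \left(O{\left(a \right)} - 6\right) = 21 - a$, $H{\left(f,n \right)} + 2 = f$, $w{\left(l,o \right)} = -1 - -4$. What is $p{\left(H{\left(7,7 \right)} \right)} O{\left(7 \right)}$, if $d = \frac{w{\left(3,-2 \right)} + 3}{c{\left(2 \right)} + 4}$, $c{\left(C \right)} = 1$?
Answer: $\frac{29791}{100} \approx 297.91$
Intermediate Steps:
$w{\left(l,o \right)} = 3$ ($w{\left(l,o \right)} = -1 + 4 = 3$)
$H{\left(f,n \right)} = -2 + f$
$d = \frac{6}{5}$ ($d = \frac{3 + 3}{1 + 4} = \frac{6}{5} \approx 1.2$)
$O{\left(a \right)} = \frac{69}{8} - \frac{a}{8}$ ($O{\left(a \right)} = 6 + \frac{21 - a}{8} = 6 - \left(- \frac{21}{8} + \frac{a}{8}\right) = \frac{69}{8} - \frac{a}{8}$)
$p{\left(I \right)} = \left(\frac{6}{5} + I\right)^{2}$ ($p{\left(I \right)} = \left(I + \frac{6}{5}\right)^{2} = \left(\frac{6}{5} + I\right)^{2}$)
$p{\left(H{\left(7,7 \right)} \right)} O{\left(7 \right)} = \frac{\left(6 + 5 \left(-2 + 7\right)\right)^{2}}{25} \left(\frac{69}{8} - \frac{7}{8}\right) = \frac{\left(6 + 5 \cdot 5\right)^{2}}{25} \left(\frac{69}{8} - \frac{7}{8}\right) = \frac{\left(6 + 25\right)^{2}}{25} \cdot \frac{31}{4} = \frac{31^{2}}{25} \cdot \frac{31}{4} = \frac{1}{25} \cdot 961 \cdot \frac{31}{4} = \frac{961}{25} \cdot \frac{31}{4} = \frac{29791}{100}$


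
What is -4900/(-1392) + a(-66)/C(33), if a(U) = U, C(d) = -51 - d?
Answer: 10489/2436 ≈ 4.3058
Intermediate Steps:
-4900/(-1392) + a(-66)/C(33) = -4900/(-1392) - 66/(-51 - 1*33) = -4900*(-1/1392) - 66/(-51 - 33) = 1225/348 - 66/(-84) = 1225/348 - 66*(-1/84) = 1225/348 + 11/14 = 10489/2436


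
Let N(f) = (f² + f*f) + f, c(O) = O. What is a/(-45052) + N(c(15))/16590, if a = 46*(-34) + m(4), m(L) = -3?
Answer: 223551/3559108 ≈ 0.062811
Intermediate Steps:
N(f) = f + 2*f² (N(f) = (f² + f²) + f = 2*f² + f = f + 2*f²)
a = -1567 (a = 46*(-34) - 3 = -1564 - 3 = -1567)
a/(-45052) + N(c(15))/16590 = -1567/(-45052) + (15*(1 + 2*15))/16590 = -1567*(-1/45052) + (15*(1 + 30))*(1/16590) = 1567/45052 + (15*31)*(1/16590) = 1567/45052 + 465*(1/16590) = 1567/45052 + 31/1106 = 223551/3559108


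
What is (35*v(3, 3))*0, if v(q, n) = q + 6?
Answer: 0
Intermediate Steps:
v(q, n) = 6 + q
(35*v(3, 3))*0 = (35*(6 + 3))*0 = (35*9)*0 = 315*0 = 0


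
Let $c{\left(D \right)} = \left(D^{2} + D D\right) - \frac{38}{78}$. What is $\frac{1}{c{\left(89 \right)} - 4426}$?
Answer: $\frac{39}{445205} \approx 8.76 \cdot 10^{-5}$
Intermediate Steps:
$c{\left(D \right)} = - \frac{19}{39} + 2 D^{2}$ ($c{\left(D \right)} = \left(D^{2} + D^{2}\right) - \frac{19}{39} = 2 D^{2} - \frac{19}{39} = - \frac{19}{39} + 2 D^{2}$)
$\frac{1}{c{\left(89 \right)} - 4426} = \frac{1}{\left(- \frac{19}{39} + 2 \cdot 89^{2}\right) - 4426} = \frac{1}{\left(- \frac{19}{39} + 2 \cdot 7921\right) - 4426} = \frac{1}{\left(- \frac{19}{39} + 15842\right) - 4426} = \frac{1}{\frac{617819}{39} - 4426} = \frac{1}{\frac{445205}{39}} = \frac{39}{445205}$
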